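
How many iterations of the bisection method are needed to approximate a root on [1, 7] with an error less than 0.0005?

We need (b-a)/2^n ≤ 0.0005
(7 - 1)/2^n ≤ 0.0005
6/2^n ≤ 0.0005
2^n ≥ 12000
n ≥ log₂(12000) = 13.55
n ≥ 14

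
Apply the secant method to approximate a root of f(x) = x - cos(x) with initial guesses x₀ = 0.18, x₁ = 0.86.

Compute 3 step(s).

f(x) = x - cos(x)
x₀ = 0.18, x₁ = 0.86

Secant formula: x_{n+1} = x_n - f(x_n)(x_n - x_{n-1})/(f(x_n) - f(x_{n-1}))

Iteration 1:
  f(0.180000) = -0.803844
  f(0.860000) = 0.207563
  x_2 = 0.860000 - 0.207563×(0.860000 - 0.180000)/(0.207563 - (-0.803844))
       = 0.720449
Iteration 2:
  f(0.860000) = 0.207563
  f(0.720449) = -0.031060
  x_3 = 0.720449 - (-0.031060)×(0.720449 - 0.860000)/(-0.031060 - 0.207563)
       = 0.738614
Iteration 3:
  f(0.720449) = -0.031060
  f(0.738614) = -0.000789
  x_4 = 0.738614 - (-0.000789)×(0.738614 - 0.720449)/(-0.000789 - (-0.031060))
       = 0.739087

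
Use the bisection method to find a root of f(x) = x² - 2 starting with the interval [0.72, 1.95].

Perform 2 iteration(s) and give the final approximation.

f(x) = x² - 2
Initial interval: [0.72, 1.95]

Iteration 1:
  c_1 = (0.720000 + 1.950000)/2 = 1.335000
  f(c_1) = f(1.335000) = -0.217775
  f(a) × f(c) ≥ 0, new interval: [1.335000, 1.950000]
Iteration 2:
  c_2 = (1.335000 + 1.950000)/2 = 1.642500
  f(c_2) = f(1.642500) = 0.697806
  f(a) × f(c) < 0, new interval: [1.335000, 1.642500]

After 2 iteration(s), the approximation is c_2 = 1.642500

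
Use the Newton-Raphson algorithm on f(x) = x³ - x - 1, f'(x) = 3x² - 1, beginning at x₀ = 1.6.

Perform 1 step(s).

f(x) = x³ - x - 1
f'(x) = 3x² - 1
x₀ = 1.6

Newton-Raphson formula: x_{n+1} = x_n - f(x_n)/f'(x_n)

Iteration 1:
  f(1.600000) = 1.496000
  f'(1.600000) = 6.680000
  x_1 = 1.600000 - 1.496000/6.680000 = 1.376048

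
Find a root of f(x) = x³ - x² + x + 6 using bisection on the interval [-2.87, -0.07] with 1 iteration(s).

f(x) = x³ - x² + x + 6
Initial interval: [-2.87, -0.07]

Iteration 1:
  c_1 = (-2.870000 + (-0.070000))/2 = -1.470000
  f(c_1) = f(-1.470000) = -0.807423
  f(a) × f(c) ≥ 0, new interval: [-1.470000, -0.070000]

After 1 iteration(s), the approximation is c_1 = -1.470000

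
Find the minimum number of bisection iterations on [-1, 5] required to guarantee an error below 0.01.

We need (b-a)/2^n ≤ 0.01
(5 - (-1))/2^n ≤ 0.01
6/2^n ≤ 0.01
2^n ≥ 600
n ≥ log₂(600) = 9.23
n ≥ 10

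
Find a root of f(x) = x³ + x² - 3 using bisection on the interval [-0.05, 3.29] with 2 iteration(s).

f(x) = x³ + x² - 3
Initial interval: [-0.05, 3.29]

Iteration 1:
  c_1 = (-0.050000 + 3.290000)/2 = 1.620000
  f(c_1) = f(1.620000) = 3.875928
  f(a) × f(c) < 0, new interval: [-0.050000, 1.620000]
Iteration 2:
  c_2 = (-0.050000 + 1.620000)/2 = 0.785000
  f(c_2) = f(0.785000) = -1.900038
  f(a) × f(c) ≥ 0, new interval: [0.785000, 1.620000]

After 2 iteration(s), the approximation is c_2 = 0.785000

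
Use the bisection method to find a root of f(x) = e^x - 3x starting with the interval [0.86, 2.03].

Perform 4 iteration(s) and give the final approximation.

f(x) = e^x - 3x
Initial interval: [0.86, 2.03]

Iteration 1:
  c_1 = (0.860000 + 2.030000)/2 = 1.445000
  f(c_1) = f(1.445000) = -0.093148
  f(a) × f(c) ≥ 0, new interval: [1.445000, 2.030000]
Iteration 2:
  c_2 = (1.445000 + 2.030000)/2 = 1.737500
  f(c_2) = f(1.737500) = 0.470618
  f(a) × f(c) < 0, new interval: [1.445000, 1.737500]
Iteration 3:
  c_3 = (1.445000 + 1.737500)/2 = 1.591250
  f(c_3) = f(1.591250) = 0.136132
  f(a) × f(c) < 0, new interval: [1.445000, 1.591250]
Iteration 4:
  c_4 = (1.445000 + 1.591250)/2 = 1.518125
  f(c_4) = f(1.518125) = 0.009285
  f(a) × f(c) < 0, new interval: [1.445000, 1.518125]

After 4 iteration(s), the approximation is c_4 = 1.518125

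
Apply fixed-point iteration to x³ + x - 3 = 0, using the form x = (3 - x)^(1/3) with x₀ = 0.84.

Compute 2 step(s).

Equation: x³ + x - 3 = 0
Fixed-point form: x = (3 - x)^(1/3)
x₀ = 0.84

x_1 = g(0.840000) = 1.292661
x_2 = g(1.292661) = 1.195198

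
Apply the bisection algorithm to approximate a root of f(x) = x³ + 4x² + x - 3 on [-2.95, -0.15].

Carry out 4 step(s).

f(x) = x³ + 4x² + x - 3
Initial interval: [-2.95, -0.15]

Iteration 1:
  c_1 = (-2.950000 + (-0.150000))/2 = -1.550000
  f(c_1) = f(-1.550000) = 1.336125
  f(a) × f(c) ≥ 0, new interval: [-1.550000, -0.150000]
Iteration 2:
  c_2 = (-1.550000 + (-0.150000))/2 = -0.850000
  f(c_2) = f(-0.850000) = -1.574125
  f(a) × f(c) < 0, new interval: [-1.550000, -0.850000]
Iteration 3:
  c_3 = (-1.550000 + (-0.850000))/2 = -1.200000
  f(c_3) = f(-1.200000) = -0.168000
  f(a) × f(c) < 0, new interval: [-1.550000, -1.200000]
Iteration 4:
  c_4 = (-1.550000 + (-1.200000))/2 = -1.375000
  f(c_4) = f(-1.375000) = 0.587891
  f(a) × f(c) ≥ 0, new interval: [-1.375000, -1.200000]

After 4 iteration(s), the approximation is c_4 = -1.375000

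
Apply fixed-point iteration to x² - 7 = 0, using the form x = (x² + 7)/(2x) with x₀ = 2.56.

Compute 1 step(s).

Equation: x² - 7 = 0
Fixed-point form: x = (x² + 7)/(2x)
x₀ = 2.56

x_1 = g(2.560000) = 2.647187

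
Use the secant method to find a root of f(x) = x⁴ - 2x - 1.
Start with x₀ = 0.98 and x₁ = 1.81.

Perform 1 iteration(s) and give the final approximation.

f(x) = x⁴ - 2x - 1
x₀ = 0.98, x₁ = 1.81

Secant formula: x_{n+1} = x_n - f(x_n)(x_n - x_{n-1})/(f(x_n) - f(x_{n-1}))

Iteration 1:
  f(0.980000) = -2.037632
  f(1.810000) = 6.112831
  x_2 = 1.810000 - 6.112831×(1.810000 - 0.980000)/(6.112831 - (-2.037632))
       = 1.187502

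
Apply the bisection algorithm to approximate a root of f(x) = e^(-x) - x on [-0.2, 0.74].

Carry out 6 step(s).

f(x) = e^(-x) - x
Initial interval: [-0.2, 0.74]

Iteration 1:
  c_1 = (-0.200000 + 0.740000)/2 = 0.270000
  f(c_1) = f(0.270000) = 0.493379
  f(a) × f(c) ≥ 0, new interval: [0.270000, 0.740000]
Iteration 2:
  c_2 = (0.270000 + 0.740000)/2 = 0.505000
  f(c_2) = f(0.505000) = 0.098506
  f(a) × f(c) ≥ 0, new interval: [0.505000, 0.740000]
Iteration 3:
  c_3 = (0.505000 + 0.740000)/2 = 0.622500
  f(c_3) = f(0.622500) = -0.085899
  f(a) × f(c) < 0, new interval: [0.505000, 0.622500]
Iteration 4:
  c_4 = (0.505000 + 0.622500)/2 = 0.563750
  f(c_4) = f(0.563750) = 0.005321
  f(a) × f(c) ≥ 0, new interval: [0.563750, 0.622500]
Iteration 5:
  c_5 = (0.563750 + 0.622500)/2 = 0.593125
  f(c_5) = f(0.593125) = -0.040527
  f(a) × f(c) < 0, new interval: [0.563750, 0.593125]
Iteration 6:
  c_6 = (0.563750 + 0.593125)/2 = 0.578437
  f(c_6) = f(0.578437) = -0.017664
  f(a) × f(c) < 0, new interval: [0.563750, 0.578437]

After 6 iteration(s), the approximation is c_6 = 0.578437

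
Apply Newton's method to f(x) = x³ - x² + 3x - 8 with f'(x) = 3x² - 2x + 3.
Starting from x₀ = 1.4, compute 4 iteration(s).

f(x) = x³ - x² + 3x - 8
f'(x) = 3x² - 2x + 3
x₀ = 1.4

Newton-Raphson formula: x_{n+1} = x_n - f(x_n)/f'(x_n)

Iteration 1:
  f(1.400000) = -3.016000
  f'(1.400000) = 6.080000
  x_1 = 1.400000 - (-3.016000)/6.080000 = 1.896053
Iteration 2:
  f(1.896053) = 0.909481
  f'(1.896053) = 9.992941
  x_2 = 1.896053 - 0.909481/9.992941 = 1.805040
Iteration 3:
  f(1.805040) = 0.038079
  f'(1.805040) = 9.164431
  x_3 = 1.805040 - 0.038079/9.164431 = 1.800885
Iteration 4:
  f(1.800885) = 0.000076
  f'(1.800885) = 9.127792
  x_4 = 1.800885 - 0.000076/9.127792 = 1.800877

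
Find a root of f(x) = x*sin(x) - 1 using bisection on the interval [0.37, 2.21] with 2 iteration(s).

f(x) = x*sin(x) - 1
Initial interval: [0.37, 2.21]

Iteration 1:
  c_1 = (0.370000 + 2.210000)/2 = 1.290000
  f(c_1) = f(1.290000) = 0.239477
  f(a) × f(c) < 0, new interval: [0.370000, 1.290000]
Iteration 2:
  c_2 = (0.370000 + 1.290000)/2 = 0.830000
  f(c_2) = f(0.830000) = -0.387517
  f(a) × f(c) ≥ 0, new interval: [0.830000, 1.290000]

After 2 iteration(s), the approximation is c_2 = 0.830000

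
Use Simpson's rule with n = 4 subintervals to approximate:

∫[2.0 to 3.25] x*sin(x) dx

f(x) = x*sin(x)
a = 2.0, b = 3.25, n = 4
h = (b - a)/n = 0.312500

Simpson's rule: (h/3)[f(x₀) + 4f(x₁) + 2f(x₂) + ... + f(xₙ)]

x_0 = 2.0000, f(x_0) = 1.818595, coefficient = 1
x_1 = 2.3125, f(x_1) = 1.705050, coefficient = 4
x_2 = 2.6250, f(x_2) = 1.296541, coefficient = 2
x_3 = 2.9375, f(x_3) = 0.595369, coefficient = 4
x_4 = 3.2500, f(x_4) = -0.351634, coefficient = 1

I ≈ (0.312500/3) × 13.261715 = 1.381429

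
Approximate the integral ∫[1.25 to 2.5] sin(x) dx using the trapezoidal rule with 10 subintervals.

f(x) = sin(x)
a = 1.25, b = 2.5, n = 10
h = (b - a)/n = 0.125000

Trapezoidal rule: (h/2)[f(x₀) + 2f(x₁) + 2f(x₂) + ... + f(xₙ)]

x_0 = 1.2500, f(x_0) = 0.948985, coefficient = 1
x_1 = 1.3750, f(x_1) = 0.980893, coefficient = 2
x_2 = 1.5000, f(x_2) = 0.997495, coefficient = 2
x_3 = 1.6250, f(x_3) = 0.998531, coefficient = 2
x_4 = 1.7500, f(x_4) = 0.983986, coefficient = 2
x_5 = 1.8750, f(x_5) = 0.954086, coefficient = 2
x_6 = 2.0000, f(x_6) = 0.909297, coefficient = 2
x_7 = 2.1250, f(x_7) = 0.850320, coefficient = 2
x_8 = 2.2500, f(x_8) = 0.778073, coefficient = 2
x_9 = 2.3750, f(x_9) = 0.693685, coefficient = 2
x_10 = 2.5000, f(x_10) = 0.598472, coefficient = 1

I ≈ (0.125000/2) × 17.840190 = 1.115012
Exact value: 1.116466
Error: 0.001454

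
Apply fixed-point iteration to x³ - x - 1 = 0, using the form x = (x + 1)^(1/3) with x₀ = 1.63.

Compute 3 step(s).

Equation: x³ - x - 1 = 0
Fixed-point form: x = (x + 1)^(1/3)
x₀ = 1.63

x_1 = g(1.630000) = 1.380337
x_2 = g(1.380337) = 1.335200
x_3 = g(1.335200) = 1.326706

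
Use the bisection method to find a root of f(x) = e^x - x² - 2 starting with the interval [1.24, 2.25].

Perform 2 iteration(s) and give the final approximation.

f(x) = e^x - x² - 2
Initial interval: [1.24, 2.25]

Iteration 1:
  c_1 = (1.240000 + 2.250000)/2 = 1.745000
  f(c_1) = f(1.745000) = 0.680876
  f(a) × f(c) < 0, new interval: [1.240000, 1.745000]
Iteration 2:
  c_2 = (1.240000 + 1.745000)/2 = 1.492500
  f(c_2) = f(1.492500) = 0.220646
  f(a) × f(c) < 0, new interval: [1.240000, 1.492500]

After 2 iteration(s), the approximation is c_2 = 1.492500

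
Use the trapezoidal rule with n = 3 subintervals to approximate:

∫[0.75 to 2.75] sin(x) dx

f(x) = sin(x)
a = 0.75, b = 2.75, n = 3
h = (b - a)/n = 0.666667

Trapezoidal rule: (h/2)[f(x₀) + 2f(x₁) + 2f(x₂) + ... + f(xₙ)]

x_0 = 0.7500, f(x_0) = 0.681639, coefficient = 1
x_1 = 1.4167, f(x_1) = 0.988146, coefficient = 2
x_2 = 2.0833, f(x_2) = 0.871503, coefficient = 2
x_3 = 2.7500, f(x_3) = 0.381661, coefficient = 1

I ≈ (0.666667/2) × 4.782597 = 1.594199
Exact value: 1.655991
Error: 0.061792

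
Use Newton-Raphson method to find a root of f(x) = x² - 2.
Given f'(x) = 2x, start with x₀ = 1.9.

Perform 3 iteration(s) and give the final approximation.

f(x) = x² - 2
f'(x) = 2x
x₀ = 1.9

Newton-Raphson formula: x_{n+1} = x_n - f(x_n)/f'(x_n)

Iteration 1:
  f(1.900000) = 1.610000
  f'(1.900000) = 3.800000
  x_1 = 1.900000 - 1.610000/3.800000 = 1.476316
Iteration 2:
  f(1.476316) = 0.179508
  f'(1.476316) = 2.952632
  x_2 = 1.476316 - 0.179508/2.952632 = 1.415520
Iteration 3:
  f(1.415520) = 0.003696
  f'(1.415520) = 2.831039
  x_3 = 1.415520 - 0.003696/2.831039 = 1.414214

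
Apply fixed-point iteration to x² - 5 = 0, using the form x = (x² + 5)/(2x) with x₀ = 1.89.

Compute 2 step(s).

Equation: x² - 5 = 0
Fixed-point form: x = (x² + 5)/(2x)
x₀ = 1.89

x_1 = g(1.890000) = 2.267751
x_2 = g(2.267751) = 2.236289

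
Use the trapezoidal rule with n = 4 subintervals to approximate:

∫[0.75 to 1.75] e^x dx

f(x) = e^x
a = 0.75, b = 1.75, n = 4
h = (b - a)/n = 0.250000

Trapezoidal rule: (h/2)[f(x₀) + 2f(x₁) + 2f(x₂) + ... + f(xₙ)]

x_0 = 0.7500, f(x_0) = 2.117000, coefficient = 1
x_1 = 1.0000, f(x_1) = 2.718282, coefficient = 2
x_2 = 1.2500, f(x_2) = 3.490343, coefficient = 2
x_3 = 1.5000, f(x_3) = 4.481689, coefficient = 2
x_4 = 1.7500, f(x_4) = 5.754603, coefficient = 1

I ≈ (0.250000/2) × 29.252230 = 3.656529
Exact value: 3.637603
Error: 0.018926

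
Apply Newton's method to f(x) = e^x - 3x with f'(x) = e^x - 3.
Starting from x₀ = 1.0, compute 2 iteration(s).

f(x) = e^x - 3x
f'(x) = e^x - 3
x₀ = 1.0

Newton-Raphson formula: x_{n+1} = x_n - f(x_n)/f'(x_n)

Iteration 1:
  f(1.000000) = -0.281718
  f'(1.000000) = -0.281718
  x_1 = 1.000000 - (-0.281718)/(-0.281718) = 0.000000
Iteration 2:
  f(0.000000) = 1.000000
  f'(0.000000) = -2.000000
  x_2 = 0.000000 - 1.000000/(-2.000000) = 0.500000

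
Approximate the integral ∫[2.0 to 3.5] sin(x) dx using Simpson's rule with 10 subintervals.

f(x) = sin(x)
a = 2.0, b = 3.5, n = 10
h = (b - a)/n = 0.150000

Simpson's rule: (h/3)[f(x₀) + 4f(x₁) + 2f(x₂) + ... + f(xₙ)]

x_0 = 2.0000, f(x_0) = 0.909297, coefficient = 1
x_1 = 2.1500, f(x_1) = 0.836899, coefficient = 4
x_2 = 2.3000, f(x_2) = 0.745705, coefficient = 2
x_3 = 2.4500, f(x_3) = 0.637765, coefficient = 4
x_4 = 2.6000, f(x_4) = 0.515501, coefficient = 2
x_5 = 2.7500, f(x_5) = 0.381661, coefficient = 4
x_6 = 2.9000, f(x_6) = 0.239249, coefficient = 2
x_7 = 3.0500, f(x_7) = 0.091465, coefficient = 4
x_8 = 3.2000, f(x_8) = -0.058374, coefficient = 2
x_9 = 3.3500, f(x_9) = -0.206902, coefficient = 4
x_10 = 3.5000, f(x_10) = -0.350783, coefficient = 1

I ≈ (0.150000/3) × 10.406226 = 0.520311
Exact value: 0.520310
Error: 0.000001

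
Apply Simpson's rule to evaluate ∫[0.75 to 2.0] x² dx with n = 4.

f(x) = x²
a = 0.75, b = 2.0, n = 4
h = (b - a)/n = 0.312500

Simpson's rule: (h/3)[f(x₀) + 4f(x₁) + 2f(x₂) + ... + f(xₙ)]

x_0 = 0.7500, f(x_0) = 0.562500, coefficient = 1
x_1 = 1.0625, f(x_1) = 1.128906, coefficient = 4
x_2 = 1.3750, f(x_2) = 1.890625, coefficient = 2
x_3 = 1.6875, f(x_3) = 2.847656, coefficient = 4
x_4 = 2.0000, f(x_4) = 4.000000, coefficient = 1

I ≈ (0.312500/3) × 24.250000 = 2.526042
Exact value: 2.526042
Error: 0.000000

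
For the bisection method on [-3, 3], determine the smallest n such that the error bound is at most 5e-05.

We need (b-a)/2^n ≤ 5e-05
(3 - (-3))/2^n ≤ 5e-05
6/2^n ≤ 5e-05
2^n ≥ 120000
n ≥ log₂(120000) = 16.87
n ≥ 17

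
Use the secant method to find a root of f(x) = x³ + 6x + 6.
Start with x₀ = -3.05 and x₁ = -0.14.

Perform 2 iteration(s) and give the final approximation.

f(x) = x³ + 6x + 6
x₀ = -3.05, x₁ = -0.14

Secant formula: x_{n+1} = x_n - f(x_n)(x_n - x_{n-1})/(f(x_n) - f(x_{n-1}))

Iteration 1:
  f(-3.050000) = -40.672625
  f(-0.140000) = 5.157256
  x_2 = -0.140000 - 5.157256×(-0.140000 - (-3.050000))/(5.157256 - (-40.672625))
       = -0.467464
Iteration 2:
  f(-0.140000) = 5.157256
  f(-0.467464) = 3.093068
  x_3 = -0.467464 - 3.093068×(-0.467464 - (-0.140000))/(3.093068 - 5.157256)
       = -0.958149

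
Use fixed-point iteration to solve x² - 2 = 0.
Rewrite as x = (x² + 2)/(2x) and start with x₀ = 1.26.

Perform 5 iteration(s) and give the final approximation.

Equation: x² - 2 = 0
Fixed-point form: x = (x² + 2)/(2x)
x₀ = 1.26

x_1 = g(1.260000) = 1.423651
x_2 = g(1.423651) = 1.414245
x_3 = g(1.414245) = 1.414214
x_4 = g(1.414214) = 1.414214
x_5 = g(1.414214) = 1.414214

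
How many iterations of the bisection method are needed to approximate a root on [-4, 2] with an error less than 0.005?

We need (b-a)/2^n ≤ 0.005
(2 - (-4))/2^n ≤ 0.005
6/2^n ≤ 0.005
2^n ≥ 1200
n ≥ log₂(1200) = 10.23
n ≥ 11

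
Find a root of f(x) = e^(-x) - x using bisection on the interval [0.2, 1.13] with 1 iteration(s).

f(x) = e^(-x) - x
Initial interval: [0.2, 1.13]

Iteration 1:
  c_1 = (0.200000 + 1.130000)/2 = 0.665000
  f(c_1) = f(0.665000) = -0.150726
  f(a) × f(c) < 0, new interval: [0.200000, 0.665000]

After 1 iteration(s), the approximation is c_1 = 0.665000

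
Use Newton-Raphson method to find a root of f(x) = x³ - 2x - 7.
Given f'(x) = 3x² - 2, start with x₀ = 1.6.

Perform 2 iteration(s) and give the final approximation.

f(x) = x³ - 2x - 7
f'(x) = 3x² - 2
x₀ = 1.6

Newton-Raphson formula: x_{n+1} = x_n - f(x_n)/f'(x_n)

Iteration 1:
  f(1.600000) = -6.104000
  f'(1.600000) = 5.680000
  x_1 = 1.600000 - (-6.104000)/5.680000 = 2.674648
Iteration 2:
  f(2.674648) = 6.784443
  f'(2.674648) = 19.461224
  x_2 = 2.674648 - 6.784443/19.461224 = 2.326034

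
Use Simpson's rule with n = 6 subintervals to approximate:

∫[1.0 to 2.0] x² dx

f(x) = x²
a = 1.0, b = 2.0, n = 6
h = (b - a)/n = 0.166667

Simpson's rule: (h/3)[f(x₀) + 4f(x₁) + 2f(x₂) + ... + f(xₙ)]

x_0 = 1.0000, f(x_0) = 1.000000, coefficient = 1
x_1 = 1.1667, f(x_1) = 1.361111, coefficient = 4
x_2 = 1.3333, f(x_2) = 1.777778, coefficient = 2
x_3 = 1.5000, f(x_3) = 2.250000, coefficient = 4
x_4 = 1.6667, f(x_4) = 2.777778, coefficient = 2
x_5 = 1.8333, f(x_5) = 3.361111, coefficient = 4
x_6 = 2.0000, f(x_6) = 4.000000, coefficient = 1

I ≈ (0.166667/3) × 42.000000 = 2.333333
Exact value: 2.333333
Error: 0.000000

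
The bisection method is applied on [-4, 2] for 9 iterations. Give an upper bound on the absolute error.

Bisection error bound: |error| ≤ (b-a)/2^n
|error| ≤ (2 - (-4))/2^9 = 6/2^9
|error| ≤ 0.0117187500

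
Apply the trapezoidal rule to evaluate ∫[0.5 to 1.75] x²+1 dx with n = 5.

f(x) = x²+1
a = 0.5, b = 1.75, n = 5
h = (b - a)/n = 0.250000

Trapezoidal rule: (h/2)[f(x₀) + 2f(x₁) + 2f(x₂) + ... + f(xₙ)]

x_0 = 0.5000, f(x_0) = 1.250000, coefficient = 1
x_1 = 0.7500, f(x_1) = 1.562500, coefficient = 2
x_2 = 1.0000, f(x_2) = 2.000000, coefficient = 2
x_3 = 1.2500, f(x_3) = 2.562500, coefficient = 2
x_4 = 1.5000, f(x_4) = 3.250000, coefficient = 2
x_5 = 1.7500, f(x_5) = 4.062500, coefficient = 1

I ≈ (0.250000/2) × 24.062500 = 3.007812
Exact value: 2.994792
Error: 0.013021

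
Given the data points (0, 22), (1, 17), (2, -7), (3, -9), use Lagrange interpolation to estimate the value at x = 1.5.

Lagrange interpolation formula:
P(x) = Σ yᵢ × Lᵢ(x)
where Lᵢ(x) = Π_{j≠i} (x - xⱼ)/(xᵢ - xⱼ)

L_0(1.5) = (1.5 - 1)/(0 - 1) × (1.5 - 2)/(0 - 2) × (1.5 - 3)/(0 - 3) = -0.062500
L_1(1.5) = (1.5 - 0)/(1 - 0) × (1.5 - 2)/(1 - 2) × (1.5 - 3)/(1 - 3) = 0.562500
L_2(1.5) = (1.5 - 0)/(2 - 0) × (1.5 - 1)/(2 - 1) × (1.5 - 3)/(2 - 3) = 0.562500
L_3(1.5) = (1.5 - 0)/(3 - 0) × (1.5 - 1)/(3 - 1) × (1.5 - 2)/(3 - 2) = -0.062500

P(1.5) = 22×L_0(1.5) + 17×L_1(1.5) + (-7)×L_2(1.5) + (-9)×L_3(1.5)
P(1.5) = 4.812500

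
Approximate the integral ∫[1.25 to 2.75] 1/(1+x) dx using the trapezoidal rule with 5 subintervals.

f(x) = 1/(1+x)
a = 1.25, b = 2.75, n = 5
h = (b - a)/n = 0.300000

Trapezoidal rule: (h/2)[f(x₀) + 2f(x₁) + 2f(x₂) + ... + f(xₙ)]

x_0 = 1.2500, f(x_0) = 0.444444, coefficient = 1
x_1 = 1.5500, f(x_1) = 0.392157, coefficient = 2
x_2 = 1.8500, f(x_2) = 0.350877, coefficient = 2
x_3 = 2.1500, f(x_3) = 0.317460, coefficient = 2
x_4 = 2.4500, f(x_4) = 0.289855, coefficient = 2
x_5 = 2.7500, f(x_5) = 0.266667, coefficient = 1

I ≈ (0.300000/2) × 3.411810 = 0.511772
Exact value: 0.510826
Error: 0.000946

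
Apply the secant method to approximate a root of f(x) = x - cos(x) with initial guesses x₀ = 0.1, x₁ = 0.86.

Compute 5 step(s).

f(x) = x - cos(x)
x₀ = 0.1, x₁ = 0.86

Secant formula: x_{n+1} = x_n - f(x_n)(x_n - x_{n-1})/(f(x_n) - f(x_{n-1}))

Iteration 1:
  f(0.100000) = -0.895004
  f(0.860000) = 0.207563
  x_2 = 0.860000 - 0.207563×(0.860000 - 0.100000)/(0.207563 - (-0.895004))
       = 0.716927
Iteration 2:
  f(0.860000) = 0.207563
  f(0.716927) = -0.036901
  x_3 = 0.716927 - (-0.036901)×(0.716927 - 0.860000)/(-0.036901 - 0.207563)
       = 0.738524
Iteration 3:
  f(0.716927) = -0.036901
  f(0.738524) = -0.000940
  x_4 = 0.738524 - (-0.000940)×(0.738524 - 0.716927)/(-0.000940 - (-0.036901))
       = 0.739088
Iteration 4:
  f(0.738524) = -0.000940
  f(0.739088) = 0.000005
  x_5 = 0.739088 - 0.000005×(0.739088 - 0.738524)/(0.000005 - (-0.000940))
       = 0.739085
Iteration 5:
  f(0.739088) = 0.000005
  f(0.739085) = 0.000000
  x_6 = 0.739085 - 0.000000×(0.739085 - 0.739088)/(0.000000 - 0.000005)
       = 0.739085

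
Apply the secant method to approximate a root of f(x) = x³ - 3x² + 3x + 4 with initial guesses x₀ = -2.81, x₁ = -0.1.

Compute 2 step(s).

f(x) = x³ - 3x² + 3x + 4
x₀ = -2.81, x₁ = -0.1

Secant formula: x_{n+1} = x_n - f(x_n)(x_n - x_{n-1})/(f(x_n) - f(x_{n-1}))

Iteration 1:
  f(-2.810000) = -50.306341
  f(-0.100000) = 3.669000
  x_2 = -0.100000 - 3.669000×(-0.100000 - (-2.810000))/(3.669000 - (-50.306341))
       = -0.284214
Iteration 2:
  f(-0.100000) = 3.669000
  f(-0.284214) = 2.882069
  x_3 = -0.284214 - 2.882069×(-0.284214 - (-0.100000))/(2.882069 - 3.669000)
       = -0.958881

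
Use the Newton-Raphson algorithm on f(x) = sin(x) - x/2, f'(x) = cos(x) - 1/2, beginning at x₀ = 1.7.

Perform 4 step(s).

f(x) = sin(x) - x/2
f'(x) = cos(x) - 1/2
x₀ = 1.7

Newton-Raphson formula: x_{n+1} = x_n - f(x_n)/f'(x_n)

Iteration 1:
  f(1.700000) = 0.141665
  f'(1.700000) = -0.628844
  x_1 = 1.700000 - 0.141665/(-0.628844) = 1.925278
Iteration 2:
  f(1.925278) = -0.024812
  f'(1.925278) = -0.847104
  x_2 = 1.925278 - (-0.024812)/(-0.847104) = 1.895987
Iteration 3:
  f(1.895987) = -0.000404
  f'(1.895987) = -0.819490
  x_3 = 1.895987 - (-0.000404)/(-0.819490) = 1.895494
Iteration 4:
  f(1.895494) = 0.000000
  f'(1.895494) = -0.819023
  x_4 = 1.895494 - 0.000000/(-0.819023) = 1.895494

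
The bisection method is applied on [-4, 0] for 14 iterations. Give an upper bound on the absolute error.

Bisection error bound: |error| ≤ (b-a)/2^n
|error| ≤ (0 - (-4))/2^14 = 4/2^14
|error| ≤ 0.0002441406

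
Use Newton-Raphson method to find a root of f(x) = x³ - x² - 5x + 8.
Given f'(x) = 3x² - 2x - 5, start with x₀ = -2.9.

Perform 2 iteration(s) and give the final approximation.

f(x) = x³ - x² - 5x + 8
f'(x) = 3x² - 2x - 5
x₀ = -2.9

Newton-Raphson formula: x_{n+1} = x_n - f(x_n)/f'(x_n)

Iteration 1:
  f(-2.900000) = -10.299000
  f'(-2.900000) = 26.030000
  x_1 = -2.900000 - (-10.299000)/26.030000 = -2.504341
Iteration 2:
  f(-2.504341) = -1.456557
  f'(-2.504341) = 18.823856
  x_2 = -2.504341 - (-1.456557)/18.823856 = -2.426963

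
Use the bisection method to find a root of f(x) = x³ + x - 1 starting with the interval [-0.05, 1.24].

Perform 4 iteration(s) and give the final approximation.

f(x) = x³ + x - 1
Initial interval: [-0.05, 1.24]

Iteration 1:
  c_1 = (-0.050000 + 1.240000)/2 = 0.595000
  f(c_1) = f(0.595000) = -0.194355
  f(a) × f(c) ≥ 0, new interval: [0.595000, 1.240000]
Iteration 2:
  c_2 = (0.595000 + 1.240000)/2 = 0.917500
  f(c_2) = f(0.917500) = 0.689857
  f(a) × f(c) < 0, new interval: [0.595000, 0.917500]
Iteration 3:
  c_3 = (0.595000 + 0.917500)/2 = 0.756250
  f(c_3) = f(0.756250) = 0.188760
  f(a) × f(c) < 0, new interval: [0.595000, 0.756250]
Iteration 4:
  c_4 = (0.595000 + 0.756250)/2 = 0.675625
  f(c_4) = f(0.675625) = -0.015973
  f(a) × f(c) ≥ 0, new interval: [0.675625, 0.756250]

After 4 iteration(s), the approximation is c_4 = 0.675625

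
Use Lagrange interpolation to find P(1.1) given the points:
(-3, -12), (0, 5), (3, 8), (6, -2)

Lagrange interpolation formula:
P(x) = Σ yᵢ × Lᵢ(x)
where Lᵢ(x) = Π_{j≠i} (x - xⱼ)/(xᵢ - xⱼ)

L_0(1.1) = (1.1 - 0)/(-3 - 0) × (1.1 - 3)/(-3 - 3) × (1.1 - 6)/(-3 - 6) = -0.063216
L_1(1.1) = (1.1 - (-3))/(0 - (-3)) × (1.1 - 3)/(0 - 3) × (1.1 - 6)/(0 - 6) = 0.706870
L_2(1.1) = (1.1 - (-3))/(3 - (-3)) × (1.1 - 0)/(3 - 0) × (1.1 - 6)/(3 - 6) = 0.409241
L_3(1.1) = (1.1 - (-3))/(6 - (-3)) × (1.1 - 0)/(6 - 0) × (1.1 - 3)/(6 - 3) = -0.052895

P(1.1) = (-12)×L_0(1.1) + 5×L_1(1.1) + 8×L_2(1.1) + (-2)×L_3(1.1)
P(1.1) = 7.672660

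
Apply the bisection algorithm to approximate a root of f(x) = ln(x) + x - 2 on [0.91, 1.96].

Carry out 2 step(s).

f(x) = ln(x) + x - 2
Initial interval: [0.91, 1.96]

Iteration 1:
  c_1 = (0.910000 + 1.960000)/2 = 1.435000
  f(c_1) = f(1.435000) = -0.203835
  f(a) × f(c) ≥ 0, new interval: [1.435000, 1.960000]
Iteration 2:
  c_2 = (1.435000 + 1.960000)/2 = 1.697500
  f(c_2) = f(1.697500) = 0.226657
  f(a) × f(c) < 0, new interval: [1.435000, 1.697500]

After 2 iteration(s), the approximation is c_2 = 1.697500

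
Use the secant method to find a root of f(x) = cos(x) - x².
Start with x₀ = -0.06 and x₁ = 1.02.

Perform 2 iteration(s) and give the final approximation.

f(x) = cos(x) - x²
x₀ = -0.06, x₁ = 1.02

Secant formula: x_{n+1} = x_n - f(x_n)(x_n - x_{n-1})/(f(x_n) - f(x_{n-1}))

Iteration 1:
  f(-0.060000) = 0.994601
  f(1.020000) = -0.517034
  x_2 = 1.020000 - (-0.517034)×(1.020000 - (-0.060000))/(-0.517034 - 0.994601)
       = 0.650601
Iteration 2:
  f(1.020000) = -0.517034
  f(0.650601) = 0.372439
  x_3 = 0.650601 - 0.372439×(0.650601 - 1.020000)/(0.372439 - (-0.517034))
       = 0.805275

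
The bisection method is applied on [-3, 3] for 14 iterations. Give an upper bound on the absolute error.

Bisection error bound: |error| ≤ (b-a)/2^n
|error| ≤ (3 - (-3))/2^14 = 6/2^14
|error| ≤ 0.0003662109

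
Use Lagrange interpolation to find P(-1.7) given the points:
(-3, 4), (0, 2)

Lagrange interpolation formula:
P(x) = Σ yᵢ × Lᵢ(x)
where Lᵢ(x) = Π_{j≠i} (x - xⱼ)/(xᵢ - xⱼ)

L_0(-1.7) = (-1.7 - 0)/(-3 - 0) = 0.566667
L_1(-1.7) = (-1.7 - (-3))/(0 - (-3)) = 0.433333

P(-1.7) = 4×L_0(-1.7) + 2×L_1(-1.7)
P(-1.7) = 3.133333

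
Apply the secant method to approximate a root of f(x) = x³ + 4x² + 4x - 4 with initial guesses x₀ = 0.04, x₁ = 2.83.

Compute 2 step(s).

f(x) = x³ + 4x² + 4x - 4
x₀ = 0.04, x₁ = 2.83

Secant formula: x_{n+1} = x_n - f(x_n)(x_n - x_{n-1})/(f(x_n) - f(x_{n-1}))

Iteration 1:
  f(0.040000) = -3.833536
  f(2.830000) = 62.020787
  x_2 = 2.830000 - 62.020787×(2.830000 - 0.040000)/(62.020787 - (-3.833536))
       = 0.202413
Iteration 2:
  f(2.830000) = 62.020787
  f(0.202413) = -3.018174
  x_3 = 0.202413 - (-3.018174)×(0.202413 - 2.830000)/(-3.018174 - 62.020787)
       = 0.324347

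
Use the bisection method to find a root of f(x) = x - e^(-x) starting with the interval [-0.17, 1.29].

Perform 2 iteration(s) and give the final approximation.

f(x) = x - e^(-x)
Initial interval: [-0.17, 1.29]

Iteration 1:
  c_1 = (-0.170000 + 1.290000)/2 = 0.560000
  f(c_1) = f(0.560000) = -0.011209
  f(a) × f(c) ≥ 0, new interval: [0.560000, 1.290000]
Iteration 2:
  c_2 = (0.560000 + 1.290000)/2 = 0.925000
  f(c_2) = f(0.925000) = 0.528469
  f(a) × f(c) < 0, new interval: [0.560000, 0.925000]

After 2 iteration(s), the approximation is c_2 = 0.925000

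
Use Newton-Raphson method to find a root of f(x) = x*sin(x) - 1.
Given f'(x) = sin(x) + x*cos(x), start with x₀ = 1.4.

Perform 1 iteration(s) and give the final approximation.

f(x) = x*sin(x) - 1
f'(x) = sin(x) + x*cos(x)
x₀ = 1.4

Newton-Raphson formula: x_{n+1} = x_n - f(x_n)/f'(x_n)

Iteration 1:
  f(1.400000) = 0.379630
  f'(1.400000) = 1.223404
  x_1 = 1.400000 - 0.379630/1.223404 = 1.089694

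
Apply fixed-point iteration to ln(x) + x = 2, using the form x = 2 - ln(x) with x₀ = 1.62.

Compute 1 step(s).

Equation: ln(x) + x = 2
Fixed-point form: x = 2 - ln(x)
x₀ = 1.62

x_1 = g(1.620000) = 1.517574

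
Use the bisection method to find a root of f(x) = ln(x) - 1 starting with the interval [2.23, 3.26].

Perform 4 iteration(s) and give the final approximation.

f(x) = ln(x) - 1
Initial interval: [2.23, 3.26]

Iteration 1:
  c_1 = (2.230000 + 3.260000)/2 = 2.745000
  f(c_1) = f(2.745000) = 0.009781
  f(a) × f(c) < 0, new interval: [2.230000, 2.745000]
Iteration 2:
  c_2 = (2.230000 + 2.745000)/2 = 2.487500
  f(c_2) = f(2.487500) = -0.088722
  f(a) × f(c) ≥ 0, new interval: [2.487500, 2.745000]
Iteration 3:
  c_3 = (2.487500 + 2.745000)/2 = 2.616250
  f(c_3) = f(2.616250) = -0.038258
  f(a) × f(c) ≥ 0, new interval: [2.616250, 2.745000]
Iteration 4:
  c_4 = (2.616250 + 2.745000)/2 = 2.680625
  f(c_4) = f(2.680625) = -0.013950
  f(a) × f(c) ≥ 0, new interval: [2.680625, 2.745000]

After 4 iteration(s), the approximation is c_4 = 2.680625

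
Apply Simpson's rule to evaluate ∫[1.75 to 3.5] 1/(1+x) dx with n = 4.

f(x) = 1/(1+x)
a = 1.75, b = 3.5, n = 4
h = (b - a)/n = 0.437500

Simpson's rule: (h/3)[f(x₀) + 4f(x₁) + 2f(x₂) + ... + f(xₙ)]

x_0 = 1.7500, f(x_0) = 0.363636, coefficient = 1
x_1 = 2.1875, f(x_1) = 0.313725, coefficient = 4
x_2 = 2.6250, f(x_2) = 0.275862, coefficient = 2
x_3 = 3.0625, f(x_3) = 0.246154, coefficient = 4
x_4 = 3.5000, f(x_4) = 0.222222, coefficient = 1

I ≈ (0.437500/3) × 3.377100 = 0.492494
Exact value: 0.492476
Error: 0.000017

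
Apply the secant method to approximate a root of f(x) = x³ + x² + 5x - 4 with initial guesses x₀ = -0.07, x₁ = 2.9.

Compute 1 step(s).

f(x) = x³ + x² + 5x - 4
x₀ = -0.07, x₁ = 2.9

Secant formula: x_{n+1} = x_n - f(x_n)(x_n - x_{n-1})/(f(x_n) - f(x_{n-1}))

Iteration 1:
  f(-0.070000) = -4.345443
  f(2.900000) = 43.299000
  x_2 = 2.900000 - 43.299000×(2.900000 - (-0.070000))/(43.299000 - (-4.345443))
       = 0.200881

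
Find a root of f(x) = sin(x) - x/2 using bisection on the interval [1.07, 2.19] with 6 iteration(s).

f(x) = sin(x) - x/2
Initial interval: [1.07, 2.19]

Iteration 1:
  c_1 = (1.070000 + 2.190000)/2 = 1.630000
  f(c_1) = f(1.630000) = 0.183248
  f(a) × f(c) ≥ 0, new interval: [1.630000, 2.190000]
Iteration 2:
  c_2 = (1.630000 + 2.190000)/2 = 1.910000
  f(c_2) = f(1.910000) = -0.011980
  f(a) × f(c) < 0, new interval: [1.630000, 1.910000]
Iteration 3:
  c_3 = (1.630000 + 1.910000)/2 = 1.770000
  f(c_3) = f(1.770000) = 0.095224
  f(a) × f(c) ≥ 0, new interval: [1.770000, 1.910000]
Iteration 4:
  c_4 = (1.770000 + 1.910000)/2 = 1.840000
  f(c_4) = f(1.840000) = 0.043983
  f(a) × f(c) ≥ 0, new interval: [1.840000, 1.910000]
Iteration 5:
  c_5 = (1.840000 + 1.910000)/2 = 1.875000
  f(c_5) = f(1.875000) = 0.016586
  f(a) × f(c) ≥ 0, new interval: [1.875000, 1.910000]
Iteration 6:
  c_6 = (1.875000 + 1.910000)/2 = 1.892500
  f(c_6) = f(1.892500) = 0.002448
  f(a) × f(c) ≥ 0, new interval: [1.892500, 1.910000]

After 6 iteration(s), the approximation is c_6 = 1.892500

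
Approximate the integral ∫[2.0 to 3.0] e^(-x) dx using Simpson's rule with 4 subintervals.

f(x) = e^(-x)
a = 2.0, b = 3.0, n = 4
h = (b - a)/n = 0.250000

Simpson's rule: (h/3)[f(x₀) + 4f(x₁) + 2f(x₂) + ... + f(xₙ)]

x_0 = 2.0000, f(x_0) = 0.135335, coefficient = 1
x_1 = 2.2500, f(x_1) = 0.105399, coefficient = 4
x_2 = 2.5000, f(x_2) = 0.082085, coefficient = 2
x_3 = 2.7500, f(x_3) = 0.063928, coefficient = 4
x_4 = 3.0000, f(x_4) = 0.049787, coefficient = 1

I ≈ (0.250000/3) × 1.026601 = 0.085550
Exact value: 0.085548
Error: 0.000002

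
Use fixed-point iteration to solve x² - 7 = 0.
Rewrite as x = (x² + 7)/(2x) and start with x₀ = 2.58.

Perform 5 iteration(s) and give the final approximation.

Equation: x² - 7 = 0
Fixed-point form: x = (x² + 7)/(2x)
x₀ = 2.58

x_1 = g(2.580000) = 2.646589
x_2 = g(2.646589) = 2.645751
x_3 = g(2.645751) = 2.645751
x_4 = g(2.645751) = 2.645751
x_5 = g(2.645751) = 2.645751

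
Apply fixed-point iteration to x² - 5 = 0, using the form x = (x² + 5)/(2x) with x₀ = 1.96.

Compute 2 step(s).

Equation: x² - 5 = 0
Fixed-point form: x = (x² + 5)/(2x)
x₀ = 1.96

x_1 = g(1.960000) = 2.255510
x_2 = g(2.255510) = 2.236152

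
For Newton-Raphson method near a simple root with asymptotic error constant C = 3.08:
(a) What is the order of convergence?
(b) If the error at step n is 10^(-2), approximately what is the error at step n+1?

(a) Newton-Raphson has quadratic (order 2) convergence near simple roots.
    This means |e_{n+1}| ≈ C|e_n|².

(b) With |e_n| = 10^(-2) and C = 3.08:
    |e_{n+1}| ≈ 3.08 × (10^(-2))² = 3.08 × 10^(-4)

(a) 2 (quadratic); (b) |e_{n+1}| ≈ 3.080e-04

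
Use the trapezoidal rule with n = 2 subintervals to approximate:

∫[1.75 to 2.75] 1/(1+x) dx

f(x) = 1/(1+x)
a = 1.75, b = 2.75, n = 2
h = (b - a)/n = 0.500000

Trapezoidal rule: (h/2)[f(x₀) + 2f(x₁) + 2f(x₂) + ... + f(xₙ)]

x_0 = 1.7500, f(x_0) = 0.363636, coefficient = 1
x_1 = 2.2500, f(x_1) = 0.307692, coefficient = 2
x_2 = 2.7500, f(x_2) = 0.266667, coefficient = 1

I ≈ (0.500000/2) × 1.245688 = 0.311422
Exact value: 0.310155
Error: 0.001267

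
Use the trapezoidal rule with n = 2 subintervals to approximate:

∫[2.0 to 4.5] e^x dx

f(x) = e^x
a = 2.0, b = 4.5, n = 2
h = (b - a)/n = 1.250000

Trapezoidal rule: (h/2)[f(x₀) + 2f(x₁) + 2f(x₂) + ... + f(xₙ)]

x_0 = 2.0000, f(x_0) = 7.389056, coefficient = 1
x_1 = 3.2500, f(x_1) = 25.790340, coefficient = 2
x_2 = 4.5000, f(x_2) = 90.017131, coefficient = 1

I ≈ (1.250000/2) × 148.986867 = 93.116792
Exact value: 82.628075
Error: 10.488717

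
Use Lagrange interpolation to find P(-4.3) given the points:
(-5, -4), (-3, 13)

Lagrange interpolation formula:
P(x) = Σ yᵢ × Lᵢ(x)
where Lᵢ(x) = Π_{j≠i} (x - xⱼ)/(xᵢ - xⱼ)

L_0(-4.3) = (-4.3 - (-3))/(-5 - (-3)) = 0.650000
L_1(-4.3) = (-4.3 - (-5))/(-3 - (-5)) = 0.350000

P(-4.3) = (-4)×L_0(-4.3) + 13×L_1(-4.3)
P(-4.3) = 1.950000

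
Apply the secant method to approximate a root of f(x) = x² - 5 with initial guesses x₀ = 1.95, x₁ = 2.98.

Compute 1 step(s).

f(x) = x² - 5
x₀ = 1.95, x₁ = 2.98

Secant formula: x_{n+1} = x_n - f(x_n)(x_n - x_{n-1})/(f(x_n) - f(x_{n-1}))

Iteration 1:
  f(1.950000) = -1.197500
  f(2.980000) = 3.880400
  x_2 = 2.980000 - 3.880400×(2.980000 - 1.950000)/(3.880400 - (-1.197500))
       = 2.192901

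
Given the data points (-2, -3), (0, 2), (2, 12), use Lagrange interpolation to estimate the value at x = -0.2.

Lagrange interpolation formula:
P(x) = Σ yᵢ × Lᵢ(x)
where Lᵢ(x) = Π_{j≠i} (x - xⱼ)/(xᵢ - xⱼ)

L_0(-0.2) = (-0.2 - 0)/(-2 - 0) × (-0.2 - 2)/(-2 - 2) = 0.055000
L_1(-0.2) = (-0.2 - (-2))/(0 - (-2)) × (-0.2 - 2)/(0 - 2) = 0.990000
L_2(-0.2) = (-0.2 - (-2))/(2 - (-2)) × (-0.2 - 0)/(2 - 0) = -0.045000

P(-0.2) = (-3)×L_0(-0.2) + 2×L_1(-0.2) + 12×L_2(-0.2)
P(-0.2) = 1.275000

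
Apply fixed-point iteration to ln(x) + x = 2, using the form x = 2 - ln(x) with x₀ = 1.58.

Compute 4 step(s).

Equation: ln(x) + x = 2
Fixed-point form: x = 2 - ln(x)
x₀ = 1.58

x_1 = g(1.580000) = 1.542575
x_2 = g(1.542575) = 1.566547
x_3 = g(1.566547) = 1.551126
x_4 = g(1.551126) = 1.561019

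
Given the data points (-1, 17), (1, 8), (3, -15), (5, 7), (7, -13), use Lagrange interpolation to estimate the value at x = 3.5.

Lagrange interpolation formula:
P(x) = Σ yᵢ × Lᵢ(x)
where Lᵢ(x) = Π_{j≠i} (x - xⱼ)/(xᵢ - xⱼ)

L_0(3.5) = (3.5 - 1)/(-1 - 1) × (3.5 - 3)/(-1 - 3) × (3.5 - 5)/(-1 - 5) × (3.5 - 7)/(-1 - 7) = 0.017090
L_1(3.5) = (3.5 - (-1))/(1 - (-1)) × (3.5 - 3)/(1 - 3) × (3.5 - 5)/(1 - 5) × (3.5 - 7)/(1 - 7) = -0.123047
L_2(3.5) = (3.5 - (-1))/(3 - (-1)) × (3.5 - 1)/(3 - 1) × (3.5 - 5)/(3 - 5) × (3.5 - 7)/(3 - 7) = 0.922852
L_3(3.5) = (3.5 - (-1))/(5 - (-1)) × (3.5 - 1)/(5 - 1) × (3.5 - 3)/(5 - 3) × (3.5 - 7)/(5 - 7) = 0.205078
L_4(3.5) = (3.5 - (-1))/(7 - (-1)) × (3.5 - 1)/(7 - 1) × (3.5 - 3)/(7 - 3) × (3.5 - 5)/(7 - 5) = -0.021973

P(3.5) = 17×L_0(3.5) + 8×L_1(3.5) + (-15)×L_2(3.5) + 7×L_3(3.5) + (-13)×L_4(3.5)
P(3.5) = -12.815430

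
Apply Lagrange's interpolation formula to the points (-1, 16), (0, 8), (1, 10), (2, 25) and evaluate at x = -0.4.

Lagrange interpolation formula:
P(x) = Σ yᵢ × Lᵢ(x)
where Lᵢ(x) = Π_{j≠i} (x - xⱼ)/(xᵢ - xⱼ)

L_0(-0.4) = (-0.4 - 0)/(-1 - 0) × (-0.4 - 1)/(-1 - 1) × (-0.4 - 2)/(-1 - 2) = 0.224000
L_1(-0.4) = (-0.4 - (-1))/(0 - (-1)) × (-0.4 - 1)/(0 - 1) × (-0.4 - 2)/(0 - 2) = 1.008000
L_2(-0.4) = (-0.4 - (-1))/(1 - (-1)) × (-0.4 - 0)/(1 - 0) × (-0.4 - 2)/(1 - 2) = -0.288000
L_3(-0.4) = (-0.4 - (-1))/(2 - (-1)) × (-0.4 - 0)/(2 - 0) × (-0.4 - 1)/(2 - 1) = 0.056000

P(-0.4) = 16×L_0(-0.4) + 8×L_1(-0.4) + 10×L_2(-0.4) + 25×L_3(-0.4)
P(-0.4) = 10.168000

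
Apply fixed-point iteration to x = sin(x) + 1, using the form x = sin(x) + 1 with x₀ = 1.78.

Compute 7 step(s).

Equation: x = sin(x) + 1
Fixed-point form: x = sin(x) + 1
x₀ = 1.78

x_1 = g(1.780000) = 1.978197
x_2 = g(1.978197) = 1.918154
x_3 = g(1.918154) = 1.940275
x_4 = g(1.940275) = 1.932516
x_5 = g(1.932516) = 1.935290
x_6 = g(1.935290) = 1.934304
x_7 = g(1.934304) = 1.934655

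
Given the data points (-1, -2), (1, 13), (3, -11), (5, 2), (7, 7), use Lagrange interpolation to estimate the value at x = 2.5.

Lagrange interpolation formula:
P(x) = Σ yᵢ × Lᵢ(x)
where Lᵢ(x) = Π_{j≠i} (x - xⱼ)/(xᵢ - xⱼ)

L_0(2.5) = (2.5 - 1)/(-1 - 1) × (2.5 - 3)/(-1 - 3) × (2.5 - 5)/(-1 - 5) × (2.5 - 7)/(-1 - 7) = -0.021973
L_1(2.5) = (2.5 - (-1))/(1 - (-1)) × (2.5 - 3)/(1 - 3) × (2.5 - 5)/(1 - 5) × (2.5 - 7)/(1 - 7) = 0.205078
L_2(2.5) = (2.5 - (-1))/(3 - (-1)) × (2.5 - 1)/(3 - 1) × (2.5 - 5)/(3 - 5) × (2.5 - 7)/(3 - 7) = 0.922852
L_3(2.5) = (2.5 - (-1))/(5 - (-1)) × (2.5 - 1)/(5 - 1) × (2.5 - 3)/(5 - 3) × (2.5 - 7)/(5 - 7) = -0.123047
L_4(2.5) = (2.5 - (-1))/(7 - (-1)) × (2.5 - 1)/(7 - 1) × (2.5 - 3)/(7 - 3) × (2.5 - 5)/(7 - 5) = 0.017090

P(2.5) = (-2)×L_0(2.5) + 13×L_1(2.5) + (-11)×L_2(2.5) + 2×L_3(2.5) + 7×L_4(2.5)
P(2.5) = -7.567871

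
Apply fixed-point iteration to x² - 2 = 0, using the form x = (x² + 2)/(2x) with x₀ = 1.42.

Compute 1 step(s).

Equation: x² - 2 = 0
Fixed-point form: x = (x² + 2)/(2x)
x₀ = 1.42

x_1 = g(1.420000) = 1.414225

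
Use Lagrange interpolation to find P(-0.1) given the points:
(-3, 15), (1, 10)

Lagrange interpolation formula:
P(x) = Σ yᵢ × Lᵢ(x)
where Lᵢ(x) = Π_{j≠i} (x - xⱼ)/(xᵢ - xⱼ)

L_0(-0.1) = (-0.1 - 1)/(-3 - 1) = 0.275000
L_1(-0.1) = (-0.1 - (-3))/(1 - (-3)) = 0.725000

P(-0.1) = 15×L_0(-0.1) + 10×L_1(-0.1)
P(-0.1) = 11.375000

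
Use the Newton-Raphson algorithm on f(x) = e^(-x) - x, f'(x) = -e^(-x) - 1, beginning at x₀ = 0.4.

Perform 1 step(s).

f(x) = e^(-x) - x
f'(x) = -e^(-x) - 1
x₀ = 0.4

Newton-Raphson formula: x_{n+1} = x_n - f(x_n)/f'(x_n)

Iteration 1:
  f(0.400000) = 0.270320
  f'(0.400000) = -1.670320
  x_1 = 0.400000 - 0.270320/(-1.670320) = 0.561837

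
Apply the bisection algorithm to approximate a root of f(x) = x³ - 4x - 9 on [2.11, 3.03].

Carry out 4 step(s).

f(x) = x³ - 4x - 9
Initial interval: [2.11, 3.03]

Iteration 1:
  c_1 = (2.110000 + 3.030000)/2 = 2.570000
  f(c_1) = f(2.570000) = -2.305407
  f(a) × f(c) ≥ 0, new interval: [2.570000, 3.030000]
Iteration 2:
  c_2 = (2.570000 + 3.030000)/2 = 2.800000
  f(c_2) = f(2.800000) = 1.752000
  f(a) × f(c) < 0, new interval: [2.570000, 2.800000]
Iteration 3:
  c_3 = (2.570000 + 2.800000)/2 = 2.685000
  f(c_3) = f(2.685000) = -0.383231
  f(a) × f(c) ≥ 0, new interval: [2.685000, 2.800000]
Iteration 4:
  c_4 = (2.685000 + 2.800000)/2 = 2.742500
  f(c_4) = f(2.742500) = 0.657182
  f(a) × f(c) < 0, new interval: [2.685000, 2.742500]

After 4 iteration(s), the approximation is c_4 = 2.742500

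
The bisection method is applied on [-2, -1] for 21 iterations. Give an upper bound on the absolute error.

Bisection error bound: |error| ≤ (b-a)/2^n
|error| ≤ (-1 - (-2))/2^21 = 1/2^21
|error| ≤ 0.0000004768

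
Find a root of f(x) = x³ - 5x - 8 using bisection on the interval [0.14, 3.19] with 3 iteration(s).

f(x) = x³ - 5x - 8
Initial interval: [0.14, 3.19]

Iteration 1:
  c_1 = (0.140000 + 3.190000)/2 = 1.665000
  f(c_1) = f(1.665000) = -11.709245
  f(a) × f(c) ≥ 0, new interval: [1.665000, 3.190000]
Iteration 2:
  c_2 = (1.665000 + 3.190000)/2 = 2.427500
  f(c_2) = f(2.427500) = -5.832834
  f(a) × f(c) ≥ 0, new interval: [2.427500, 3.190000]
Iteration 3:
  c_3 = (2.427500 + 3.190000)/2 = 2.808750
  f(c_3) = f(2.808750) = 0.114694
  f(a) × f(c) < 0, new interval: [2.427500, 2.808750]

After 3 iteration(s), the approximation is c_3 = 2.808750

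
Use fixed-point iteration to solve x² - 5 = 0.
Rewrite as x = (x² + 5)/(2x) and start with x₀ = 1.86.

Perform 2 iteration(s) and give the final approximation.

Equation: x² - 5 = 0
Fixed-point form: x = (x² + 5)/(2x)
x₀ = 1.86

x_1 = g(1.860000) = 2.274086
x_2 = g(2.274086) = 2.236386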